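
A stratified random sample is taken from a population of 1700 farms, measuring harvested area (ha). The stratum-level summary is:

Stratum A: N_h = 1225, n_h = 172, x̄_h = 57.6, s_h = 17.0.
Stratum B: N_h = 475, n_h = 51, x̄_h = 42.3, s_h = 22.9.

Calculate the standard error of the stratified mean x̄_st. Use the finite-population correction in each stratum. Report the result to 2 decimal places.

SE(x̄_st) ≈ 1.21

V̂(x̄_st) = Σ W_h² (1 − n_h/N_h) s_h²/n_h, with W_h = N_h/N and N = 1700:
  stratum A: (1225/1700)²·(1 − 172/1225)·17.0²/172 = 0.749956
  stratum B: (475/1700)²·(1 − 51/475)·22.9²/51 = 0.716576
V̂(x̄_st) = 1.46653
SE(x̄_st) = √1.46653 = 1.211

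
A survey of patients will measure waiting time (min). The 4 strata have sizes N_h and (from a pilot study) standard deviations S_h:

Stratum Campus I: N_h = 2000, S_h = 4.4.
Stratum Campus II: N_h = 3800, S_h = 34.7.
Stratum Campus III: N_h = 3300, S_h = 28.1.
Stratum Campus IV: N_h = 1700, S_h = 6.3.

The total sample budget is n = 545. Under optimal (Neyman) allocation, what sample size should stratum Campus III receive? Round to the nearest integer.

Neyman allocation: n_h = n · N_h S_h / Σ N_i S_i, with n = 545.
  stratum Campus I: N_h·S_h = 2000·4.4 = 8800.00
  stratum Campus II: N_h·S_h = 3800·34.7 = 131860.00
  stratum Campus III: N_h·S_h = 3300·28.1 = 92730.00
  stratum Campus IV: N_h·S_h = 1700·6.3 = 10710.00
Σ N_h S_h = 244100.00
n for stratum Campus III = 545·92730.00/244100.00 = 207.037 → 207

207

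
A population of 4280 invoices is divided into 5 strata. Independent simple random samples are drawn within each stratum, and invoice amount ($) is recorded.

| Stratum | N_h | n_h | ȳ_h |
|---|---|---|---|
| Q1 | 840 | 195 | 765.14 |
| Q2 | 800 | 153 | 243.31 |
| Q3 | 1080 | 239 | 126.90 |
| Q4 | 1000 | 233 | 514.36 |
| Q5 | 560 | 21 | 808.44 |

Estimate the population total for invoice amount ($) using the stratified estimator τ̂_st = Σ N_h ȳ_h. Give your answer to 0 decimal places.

τ̂_st ≈ 1941504

τ̂_st = Σ N_h ȳ_h = 840·765.14 + 800·243.31 + 1080·126.90 + 1000·514.36 + 560·808.44 = 1941504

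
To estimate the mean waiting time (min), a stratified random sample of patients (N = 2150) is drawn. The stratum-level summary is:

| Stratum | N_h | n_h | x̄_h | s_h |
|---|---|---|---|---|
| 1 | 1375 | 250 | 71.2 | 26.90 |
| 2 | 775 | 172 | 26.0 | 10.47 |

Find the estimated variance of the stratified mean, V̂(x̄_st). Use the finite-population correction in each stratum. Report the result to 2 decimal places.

V̂(x̄_st) = Σ W_h² (1 − n_h/N_h) s_h²/n_h, with W_h = N_h/N and N = 2150:
  stratum 1: (1375/2150)²·(1 − 250/1375)·26.90²/250 = 0.968596
  stratum 2: (775/2150)²·(1 − 172/775)·10.47²/172 = 0.0644328
V̂(x̄_st) = 1.03303

V̂(x̄_st) ≈ 1.03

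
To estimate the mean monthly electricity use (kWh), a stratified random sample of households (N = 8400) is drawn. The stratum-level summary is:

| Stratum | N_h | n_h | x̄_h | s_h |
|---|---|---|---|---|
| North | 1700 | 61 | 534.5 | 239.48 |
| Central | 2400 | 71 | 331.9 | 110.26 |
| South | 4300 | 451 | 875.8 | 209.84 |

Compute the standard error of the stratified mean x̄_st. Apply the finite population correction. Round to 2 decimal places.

SE(x̄_st) ≈ 8.58

V̂(x̄_st) = Σ W_h² (1 − n_h/N_h) s_h²/n_h, with W_h = N_h/N and N = 8400:
  stratum North: (1700/8400)²·(1 − 61/1700)·239.48²/61 = 37.126
  stratum Central: (2400/8400)²·(1 − 71/2400)·110.26²/71 = 13.5644
  stratum South: (4300/8400)²·(1 − 451/4300)·209.84²/451 = 22.9012
V̂(x̄_st) = 73.5915
SE(x̄_st) = √73.5915 = 8.57855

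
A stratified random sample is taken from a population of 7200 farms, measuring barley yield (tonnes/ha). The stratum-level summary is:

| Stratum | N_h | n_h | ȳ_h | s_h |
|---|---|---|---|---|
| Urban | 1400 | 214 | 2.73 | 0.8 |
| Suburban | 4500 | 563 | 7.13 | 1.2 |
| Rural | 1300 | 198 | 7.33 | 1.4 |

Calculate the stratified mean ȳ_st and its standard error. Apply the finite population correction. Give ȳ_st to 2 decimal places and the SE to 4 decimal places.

ȳ_st = Σ W_h ȳ_h = (1400·2.73 + 4500·7.13 + 1300·7.33)/7200 = 6.31056
V̂(ȳ_st) = Σ W_h² (1 − n_h/N_h) s_h²/n_h, with W_h = N_h/N and N = 7200:
  stratum Urban: (1400/7200)²·(1 − 214/1400)·0.8²/214 = 9.57886e-05
  stratum Suburban: (4500/7200)²·(1 − 563/4500)·1.2²/563 = 0.000874112
  stratum Rural: (1300/7200)²·(1 − 198/1300)·1.4²/198 = 0.000273559
V̂(ȳ_st) = 0.00124346
SE(ȳ_st) = √0.00124346 = 0.0352627

ȳ_st ≈ 6.31, SE ≈ 0.0353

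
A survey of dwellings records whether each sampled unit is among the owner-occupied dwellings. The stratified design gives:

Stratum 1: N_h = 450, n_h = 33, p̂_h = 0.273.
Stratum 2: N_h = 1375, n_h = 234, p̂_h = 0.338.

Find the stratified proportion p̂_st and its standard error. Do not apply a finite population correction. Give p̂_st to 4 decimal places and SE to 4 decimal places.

N = 1825; stratum weights W_h = N_h/N.
p̂_st = Σ W_h p̂_h = (450·0.273 + 1375·0.338)/1825 = 0.32197
V̂(p̂_st) = Σ W_h² p̂_h(1−p̂_h)/(n_h−1):
  stratum 1: (450/1825)²·0.273·0.727/32 = 0.000377091
  stratum 2: (1375/1825)²·0.338·0.662/233 = 0.000545128
V̂(p̂_st) = 0.000922219; SE = √V̂ = 0.0303681

p̂_st ≈ 0.3220, SE ≈ 0.0304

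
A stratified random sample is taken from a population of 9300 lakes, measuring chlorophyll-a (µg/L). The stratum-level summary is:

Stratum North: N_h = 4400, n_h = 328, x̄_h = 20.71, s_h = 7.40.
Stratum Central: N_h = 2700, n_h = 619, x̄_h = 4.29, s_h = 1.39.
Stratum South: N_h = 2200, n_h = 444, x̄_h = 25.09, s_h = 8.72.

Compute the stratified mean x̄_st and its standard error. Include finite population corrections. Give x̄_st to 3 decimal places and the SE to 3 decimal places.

x̄_st = Σ W_h x̄_h = (4400·20.71 + 2700·4.29 + 2200·25.09)/9300 = 16.97903
V̂(x̄_st) = Σ W_h² (1 − n_h/N_h) s_h²/n_h, with W_h = N_h/N and N = 9300:
  stratum North: (4400/9300)²·(1 − 328/4400)·7.40²/328 = 0.0345847
  stratum Central: (2700/9300)²·(1 − 619/2700)·1.39²/619 = 0.000202772
  stratum South: (2200/9300)²·(1 − 444/2200)·8.72²/444 = 0.00764947
V̂(x̄_st) = 0.042437
SE(x̄_st) = √0.042437 = 0.206002

x̄_st ≈ 16.979, SE ≈ 0.206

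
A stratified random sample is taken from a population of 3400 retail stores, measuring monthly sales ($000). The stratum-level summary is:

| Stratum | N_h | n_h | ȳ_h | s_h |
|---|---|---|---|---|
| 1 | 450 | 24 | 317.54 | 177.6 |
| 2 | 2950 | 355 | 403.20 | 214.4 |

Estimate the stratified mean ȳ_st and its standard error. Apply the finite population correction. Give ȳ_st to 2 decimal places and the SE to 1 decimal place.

ȳ_st ≈ 391.86, SE ≈ 10.4

ȳ_st = Σ W_h ȳ_h = (450·317.54 + 2950·403.20)/3400 = 391.86265
V̂(ȳ_st) = Σ W_h² (1 − n_h/N_h) s_h²/n_h, with W_h = N_h/N and N = 3400:
  stratum 1: (450/3400)²·(1 − 24/450)·177.6²/24 = 21.7941
  stratum 2: (2950/3400)²·(1 − 355/2950)·214.4²/355 = 85.7478
V̂(ȳ_st) = 107.542
SE(ȳ_st) = √107.542 = 10.3702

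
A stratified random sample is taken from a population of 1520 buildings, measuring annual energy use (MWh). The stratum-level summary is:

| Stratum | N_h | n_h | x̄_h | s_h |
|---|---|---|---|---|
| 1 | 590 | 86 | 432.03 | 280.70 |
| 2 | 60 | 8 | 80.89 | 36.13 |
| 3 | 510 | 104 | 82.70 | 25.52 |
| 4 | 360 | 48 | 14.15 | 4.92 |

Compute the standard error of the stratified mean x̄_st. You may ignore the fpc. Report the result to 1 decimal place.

SE(x̄_st) ≈ 11.8

V̂(x̄_st) = Σ W_h² s_h²/n_h, with W_h = N_h/N and N = 1520:
  stratum 1: (590/1520)²·280.70²/86 = 138.039
  stratum 2: (60/1520)²·36.13²/8 = 0.25425
  stratum 3: (510/1520)²·25.52²/104 = 0.704987
  stratum 4: (360/1520)²·4.92²/48 = 0.0282883
V̂(x̄_st) = 139.027
SE(x̄_st) = √139.027 = 11.791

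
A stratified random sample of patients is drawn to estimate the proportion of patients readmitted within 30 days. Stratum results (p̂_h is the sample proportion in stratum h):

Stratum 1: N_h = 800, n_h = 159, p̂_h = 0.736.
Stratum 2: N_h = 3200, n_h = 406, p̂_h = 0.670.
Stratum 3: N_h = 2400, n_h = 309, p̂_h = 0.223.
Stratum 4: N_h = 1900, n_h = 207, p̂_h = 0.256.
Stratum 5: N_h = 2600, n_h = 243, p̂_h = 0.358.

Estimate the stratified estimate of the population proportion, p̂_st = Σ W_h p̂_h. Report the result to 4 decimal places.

p̂_st ≈ 0.4298

N = 10900; stratum weights W_h = N_h/N.
p̂_st = Σ W_h p̂_h = (800·0.736 + 3200·0.670 + 2400·0.223 + 1900·0.256 + 2600·0.358)/10900 = 0.42983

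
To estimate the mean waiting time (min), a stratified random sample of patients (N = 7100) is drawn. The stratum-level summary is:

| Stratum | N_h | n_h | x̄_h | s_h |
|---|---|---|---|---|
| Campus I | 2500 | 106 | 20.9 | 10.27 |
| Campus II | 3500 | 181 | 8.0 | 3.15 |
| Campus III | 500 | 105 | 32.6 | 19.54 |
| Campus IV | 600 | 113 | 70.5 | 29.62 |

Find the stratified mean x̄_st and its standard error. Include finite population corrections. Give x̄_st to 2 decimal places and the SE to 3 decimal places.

x̄_st = Σ W_h x̄_h = (2500·20.9 + 3500·8.0 + 500·32.6 + 600·70.5)/7100 = 19.55634
V̂(x̄_st) = Σ W_h² (1 − n_h/N_h) s_h²/n_h, with W_h = N_h/N and N = 7100:
  stratum Campus I: (2500/7100)²·(1 − 106/2500)·10.27²/106 = 0.118136
  stratum Campus II: (3500/7100)²·(1 − 181/3500)·3.15²/181 = 0.0126328
  stratum Campus III: (500/7100)²·(1 − 105/500)·19.54²/105 = 0.0142466
  stratum Campus IV: (600/7100)²·(1 − 113/600)·29.62²/113 = 0.0450044
V̂(x̄_st) = 0.19002
SE(x̄_st) = √0.19002 = 0.435913

x̄_st ≈ 19.56, SE ≈ 0.436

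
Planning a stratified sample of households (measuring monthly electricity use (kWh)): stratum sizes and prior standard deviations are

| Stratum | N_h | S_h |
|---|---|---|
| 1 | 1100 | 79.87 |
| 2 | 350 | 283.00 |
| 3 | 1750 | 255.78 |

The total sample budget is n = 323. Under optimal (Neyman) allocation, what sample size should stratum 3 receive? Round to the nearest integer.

Neyman allocation: n_h = n · N_h S_h / Σ N_i S_i, with n = 323.
  stratum 1: N_h·S_h = 1100·79.87 = 87857.00
  stratum 2: N_h·S_h = 350·283.00 = 99050.00
  stratum 3: N_h·S_h = 1750·255.78 = 447615.00
Σ N_h S_h = 634522.00
n for stratum 3 = 323·447615.00/634522.00 = 227.856 → 228

228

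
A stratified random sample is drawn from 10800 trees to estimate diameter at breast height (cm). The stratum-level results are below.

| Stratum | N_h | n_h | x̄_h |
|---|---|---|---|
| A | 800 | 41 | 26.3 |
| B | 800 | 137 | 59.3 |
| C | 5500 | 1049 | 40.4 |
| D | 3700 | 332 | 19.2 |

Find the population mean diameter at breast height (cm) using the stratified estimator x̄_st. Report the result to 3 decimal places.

N = Σ N_h = 10800. Stratum weights W_h = N_h/N.
x̄_st = (800·26.3 + 800·59.3 + 5500·40.4 + 3700·19.2) / 10800 = 33.49259

x̄_st ≈ 33.493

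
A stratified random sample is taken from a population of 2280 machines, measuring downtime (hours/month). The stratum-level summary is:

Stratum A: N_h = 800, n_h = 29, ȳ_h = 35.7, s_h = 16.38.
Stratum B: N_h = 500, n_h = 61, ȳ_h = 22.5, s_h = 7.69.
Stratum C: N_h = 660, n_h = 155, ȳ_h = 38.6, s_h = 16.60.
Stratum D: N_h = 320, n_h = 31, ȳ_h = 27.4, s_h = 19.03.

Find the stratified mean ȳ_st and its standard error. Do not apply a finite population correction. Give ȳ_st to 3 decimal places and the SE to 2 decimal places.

ȳ_st ≈ 32.480, SE ≈ 1.25

ȳ_st = Σ W_h ȳ_h = (800·35.7 + 500·22.5 + 660·38.6 + 320·27.4)/2280 = 32.47982
V̂(ȳ_st) = Σ W_h² s_h²/n_h, with W_h = N_h/N and N = 2280:
  stratum A: (800/2280)²·16.38²/29 = 1.13904
  stratum B: (500/2280)²·7.69²/61 = 0.0466222
  stratum C: (660/2280)²·16.60²/155 = 0.148971
  stratum D: (320/2280)²·19.03²/31 = 0.230116
V̂(ȳ_st) = 1.56475
SE(ȳ_st) = √1.56475 = 1.2509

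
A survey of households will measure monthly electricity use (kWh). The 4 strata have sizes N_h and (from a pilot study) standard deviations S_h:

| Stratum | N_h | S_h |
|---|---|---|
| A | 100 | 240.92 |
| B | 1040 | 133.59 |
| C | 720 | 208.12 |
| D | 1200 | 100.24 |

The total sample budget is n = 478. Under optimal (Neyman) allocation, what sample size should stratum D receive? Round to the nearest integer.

Neyman allocation: n_h = n · N_h S_h / Σ N_i S_i, with n = 478.
  stratum A: N_h·S_h = 100·240.92 = 24092.00
  stratum B: N_h·S_h = 1040·133.59 = 138933.60
  stratum C: N_h·S_h = 720·208.12 = 149846.40
  stratum D: N_h·S_h = 1200·100.24 = 120288.00
Σ N_h S_h = 433160.00
n for stratum D = 478·120288.00/433160.00 = 132.740 → 133

133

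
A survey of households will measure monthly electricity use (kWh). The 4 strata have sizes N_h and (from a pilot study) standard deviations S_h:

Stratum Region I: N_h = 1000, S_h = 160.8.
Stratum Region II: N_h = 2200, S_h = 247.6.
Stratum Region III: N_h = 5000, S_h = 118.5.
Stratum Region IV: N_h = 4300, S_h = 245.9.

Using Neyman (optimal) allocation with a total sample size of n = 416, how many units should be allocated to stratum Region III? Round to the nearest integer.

105

Neyman allocation: n_h = n · N_h S_h / Σ N_i S_i, with n = 416.
  stratum Region I: N_h·S_h = 1000·160.8 = 160800.00
  stratum Region II: N_h·S_h = 2200·247.6 = 544720.00
  stratum Region III: N_h·S_h = 5000·118.5 = 592500.00
  stratum Region IV: N_h·S_h = 4300·245.9 = 1057370.00
Σ N_h S_h = 2355390.00
n for stratum Region III = 416·592500.00/2355390.00 = 104.645 → 105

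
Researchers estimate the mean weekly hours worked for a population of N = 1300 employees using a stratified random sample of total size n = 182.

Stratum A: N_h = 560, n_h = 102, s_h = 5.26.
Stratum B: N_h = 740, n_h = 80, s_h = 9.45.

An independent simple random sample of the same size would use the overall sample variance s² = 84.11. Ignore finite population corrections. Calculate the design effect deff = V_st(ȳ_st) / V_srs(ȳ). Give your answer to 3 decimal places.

deff ≈ 0.892

V̂(ȳ_st) = Σ W_h² s_h²/n_h, with W_h = N_h/N and N = 1300:
  stratum A: (560/1300)²·5.26²/102 = 0.0503339
  stratum B: (740/1300)²·9.45²/80 = 0.361702
V_st = 0.412035
V_srs = s²/n = 84.11/182 = 0.462143
deff = V_st / V_srs = 0.412035/0.462143 = 0.8916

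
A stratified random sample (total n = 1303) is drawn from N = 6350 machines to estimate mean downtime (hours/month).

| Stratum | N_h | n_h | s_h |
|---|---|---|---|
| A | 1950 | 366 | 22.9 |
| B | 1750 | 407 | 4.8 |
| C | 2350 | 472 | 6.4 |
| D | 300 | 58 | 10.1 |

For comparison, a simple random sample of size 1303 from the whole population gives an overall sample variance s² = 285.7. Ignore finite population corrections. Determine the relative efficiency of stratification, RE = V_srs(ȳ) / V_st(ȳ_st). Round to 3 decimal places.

RE ≈ 1.413

V̂(ȳ_st) = Σ W_h² s_h²/n_h, with W_h = N_h/N and N = 6350:
  stratum A: (1950/6350)²·22.9²/366 = 0.135118
  stratum B: (1750/6350)²·4.8²/407 = 0.00429949
  stratum C: (2350/6350)²·6.4²/472 = 0.0118852
  stratum D: (300/6350)²·10.1²/58 = 0.00392563
V_st = 0.155228
V_srs = s²/n = 285.7/1303 = 0.219263
Relative efficiency = V_srs / V_st = 0.219263/0.155228 = 1.4125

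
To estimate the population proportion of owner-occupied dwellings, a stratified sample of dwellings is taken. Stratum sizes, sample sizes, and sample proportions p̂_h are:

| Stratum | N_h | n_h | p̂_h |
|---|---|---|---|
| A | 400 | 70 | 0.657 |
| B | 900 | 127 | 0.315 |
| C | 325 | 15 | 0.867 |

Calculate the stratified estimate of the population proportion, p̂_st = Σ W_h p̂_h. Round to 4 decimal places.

N = 1625; stratum weights W_h = N_h/N.
p̂_st = Σ W_h p̂_h = (400·0.657 + 900·0.315 + 325·0.867)/1625 = 0.50958

p̂_st ≈ 0.5096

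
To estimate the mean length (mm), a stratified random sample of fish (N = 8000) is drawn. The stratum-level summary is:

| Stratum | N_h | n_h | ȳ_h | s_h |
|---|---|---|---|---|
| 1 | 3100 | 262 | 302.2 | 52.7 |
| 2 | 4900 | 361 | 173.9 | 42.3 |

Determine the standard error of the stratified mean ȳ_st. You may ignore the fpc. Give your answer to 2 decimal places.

V̂(ȳ_st) = Σ W_h² s_h²/n_h, with W_h = N_h/N and N = 8000:
  stratum 1: (3100/8000)²·52.7²/262 = 1.59171
  stratum 2: (4900/8000)²·42.3²/361 = 1.85946
V̂(ȳ_st) = 3.45116
SE(ȳ_st) = √3.45116 = 1.85773

SE(ȳ_st) ≈ 1.86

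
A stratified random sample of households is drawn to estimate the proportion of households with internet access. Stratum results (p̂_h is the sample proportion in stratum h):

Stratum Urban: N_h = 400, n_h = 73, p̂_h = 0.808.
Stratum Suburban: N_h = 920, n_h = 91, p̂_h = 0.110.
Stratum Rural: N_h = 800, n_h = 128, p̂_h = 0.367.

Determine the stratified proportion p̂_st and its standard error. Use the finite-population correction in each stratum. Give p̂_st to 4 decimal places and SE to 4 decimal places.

p̂_st ≈ 0.3387, SE ≈ 0.0216

N = 2120; stratum weights W_h = N_h/N.
p̂_st = Σ W_h p̂_h = (400·0.808 + 920·0.110 + 800·0.367)/2120 = 0.33868
V̂(p̂_st) = Σ W_h² (1 − n_h/N_h) p̂_h(1−p̂_h)/(n_h−1):
  stratum Urban: (400/2120)²·(1 − 73/400)·0.808·0.192/72 = 6.2707e-05
  stratum Suburban: (920/2120)²·(1 − 91/920)·0.110·0.890/90 = 0.000184591
  stratum Rural: (800/2120)²·(1 − 128/800)·0.367·0.633/127 = 0.000218803
V̂(p̂_st) = 0.000466101; SE = √V̂ = 0.0215894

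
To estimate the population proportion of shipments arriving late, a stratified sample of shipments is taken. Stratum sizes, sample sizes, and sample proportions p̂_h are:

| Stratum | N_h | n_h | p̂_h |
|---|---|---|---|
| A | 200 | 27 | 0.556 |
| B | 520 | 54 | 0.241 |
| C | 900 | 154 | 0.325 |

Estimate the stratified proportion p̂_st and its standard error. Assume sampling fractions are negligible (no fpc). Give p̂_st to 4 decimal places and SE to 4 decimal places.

N = 1620; stratum weights W_h = N_h/N.
p̂_st = Σ W_h p̂_h = (200·0.556 + 520·0.241 + 900·0.325)/1620 = 0.32656
V̂(p̂_st) = Σ W_h² p̂_h(1−p̂_h)/(n_h−1):
  stratum A: (200/1620)²·0.556·0.444/26 = 0.000144715
  stratum B: (520/1620)²·0.241·0.759/53 = 0.000355598
  stratum C: (900/1620)²·0.325·0.675/153 = 0.000442538
V̂(p̂_st) = 0.000942852; SE = √V̂ = 0.0307059

p̂_st ≈ 0.3266, SE ≈ 0.0307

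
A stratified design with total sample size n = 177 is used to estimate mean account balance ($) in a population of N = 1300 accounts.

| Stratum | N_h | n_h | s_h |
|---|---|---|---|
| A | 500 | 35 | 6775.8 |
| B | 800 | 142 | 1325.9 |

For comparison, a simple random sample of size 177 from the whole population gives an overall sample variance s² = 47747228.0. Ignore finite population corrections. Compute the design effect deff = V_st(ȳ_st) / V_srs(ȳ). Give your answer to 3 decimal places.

deff ≈ 0.737

V̂(ȳ_st) = Σ W_h² s_h²/n_h, with W_h = N_h/N and N = 1300:
  stratum A: (500/1300)²·6775.8²/35 = 194047
  stratum B: (800/1300)²·1325.9²/142 = 4688.42
V_st = 198735
V_srs = s²/n = 47747228.0/177 = 269758
deff = V_st / V_srs = 198735/269758 = 0.7367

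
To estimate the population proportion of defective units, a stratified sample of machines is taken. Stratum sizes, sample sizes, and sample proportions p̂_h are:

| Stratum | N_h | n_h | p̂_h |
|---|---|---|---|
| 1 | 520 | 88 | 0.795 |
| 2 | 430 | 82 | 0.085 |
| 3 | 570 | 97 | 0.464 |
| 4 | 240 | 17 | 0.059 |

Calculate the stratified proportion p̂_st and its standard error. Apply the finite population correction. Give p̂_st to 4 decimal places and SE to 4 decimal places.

N = 1760; stratum weights W_h = N_h/N.
p̂_st = Σ W_h p̂_h = (520·0.795 + 430·0.085 + 570·0.464 + 240·0.059)/1760 = 0.41397
V̂(p̂_st) = Σ W_h² (1 − n_h/N_h) p̂_h(1−p̂_h)/(n_h−1):
  stratum 1: (520/1760)²·(1 − 88/520)·0.795·0.205/87 = 0.000135851
  stratum 2: (430/1760)²·(1 − 82/430)·0.085·0.915/81 = 4.6385e-05
  stratum 3: (570/1760)²·(1 − 97/570)·0.464·0.536/96 = 0.000225487
  stratum 4: (240/1760)²·(1 − 17/240)·0.059·0.941/16 = 5.99532e-05
V̂(p̂_st) = 0.000467677; SE = √V̂ = 0.0216258

p̂_st ≈ 0.4140, SE ≈ 0.0216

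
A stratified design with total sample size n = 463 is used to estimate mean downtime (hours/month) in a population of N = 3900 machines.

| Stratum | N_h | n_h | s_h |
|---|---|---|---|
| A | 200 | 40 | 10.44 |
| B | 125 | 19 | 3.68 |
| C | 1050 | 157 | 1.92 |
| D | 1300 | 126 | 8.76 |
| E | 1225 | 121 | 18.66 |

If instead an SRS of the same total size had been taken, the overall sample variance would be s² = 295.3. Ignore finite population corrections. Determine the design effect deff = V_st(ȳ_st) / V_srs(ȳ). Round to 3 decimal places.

deff ≈ 0.566

V̂(ȳ_st) = Σ W_h² s_h²/n_h, with W_h = N_h/N and N = 3900:
  stratum A: (200/3900)²·10.44²/40 = 0.00716592
  stratum B: (125/3900)²·3.68²/19 = 0.000732205
  stratum C: (1050/3900)²·1.92²/157 = 0.00170197
  stratum D: (1300/3900)²·8.76²/126 = 0.0676698
  stratum E: (1225/3900)²·18.66²/121 = 0.28391
V_st = 0.36118
V_srs = s²/n = 295.3/463 = 0.637797
deff = V_st / V_srs = 0.36118/0.637797 = 0.5663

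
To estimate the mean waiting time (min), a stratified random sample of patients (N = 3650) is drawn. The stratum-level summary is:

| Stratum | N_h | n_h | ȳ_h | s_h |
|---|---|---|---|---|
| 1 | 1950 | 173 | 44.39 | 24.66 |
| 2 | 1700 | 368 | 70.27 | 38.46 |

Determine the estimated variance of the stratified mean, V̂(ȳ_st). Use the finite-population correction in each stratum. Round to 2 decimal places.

V̂(ȳ_st) = Σ W_h² (1 − n_h/N_h) s_h²/n_h, with W_h = N_h/N and N = 3650:
  stratum 1: (1950/3650)²·(1 − 173/1950)·24.66²/173 = 0.914274
  stratum 2: (1700/3650)²·(1 − 368/1700)·38.46²/368 = 0.683185
V̂(ȳ_st) = 1.59746

V̂(ȳ_st) ≈ 1.60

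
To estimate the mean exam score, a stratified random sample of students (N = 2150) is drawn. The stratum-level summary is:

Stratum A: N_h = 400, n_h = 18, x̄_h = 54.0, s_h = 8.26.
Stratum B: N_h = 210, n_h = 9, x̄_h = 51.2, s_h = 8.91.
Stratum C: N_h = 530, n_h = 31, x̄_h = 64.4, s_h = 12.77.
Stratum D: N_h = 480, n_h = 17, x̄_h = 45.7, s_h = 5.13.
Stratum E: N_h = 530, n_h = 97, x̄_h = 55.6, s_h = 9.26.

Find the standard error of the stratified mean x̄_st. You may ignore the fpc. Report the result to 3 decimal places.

SE(x̄_st) ≈ 0.816

V̂(x̄_st) = Σ W_h² s_h²/n_h, with W_h = N_h/N and N = 2150:
  stratum A: (400/2150)²·8.26²/18 = 0.131199
  stratum B: (210/2150)²·8.91²/9 = 0.084154
  stratum C: (530/2150)²·12.77²/31 = 0.319665
  stratum D: (480/2150)²·5.13²/17 = 0.0771598
  stratum E: (530/2150)²·9.26²/97 = 0.0537186
V̂(x̄_st) = 0.665896
SE(x̄_st) = √0.665896 = 0.816025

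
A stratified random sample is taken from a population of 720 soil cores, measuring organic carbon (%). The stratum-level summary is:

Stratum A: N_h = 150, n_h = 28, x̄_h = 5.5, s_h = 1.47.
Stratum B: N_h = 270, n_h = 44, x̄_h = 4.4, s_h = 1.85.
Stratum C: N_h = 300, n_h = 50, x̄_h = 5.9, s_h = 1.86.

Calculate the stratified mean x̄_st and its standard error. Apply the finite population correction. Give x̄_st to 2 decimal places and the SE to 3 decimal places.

x̄_st ≈ 5.25, SE ≈ 0.148

x̄_st = Σ W_h x̄_h = (150·5.5 + 270·4.4 + 300·5.9)/720 = 5.25417
V̂(x̄_st) = Σ W_h² (1 − n_h/N_h) s_h²/n_h, with W_h = N_h/N and N = 720:
  stratum A: (150/720)²·(1 − 28/150)·1.47²/28 = 0.00272435
  stratum B: (270/720)²·(1 − 44/270)·1.85²/44 = 0.00915584
  stratum C: (300/720)²·(1 − 50/300)·1.86²/50 = 0.0100104
V̂(x̄_st) = 0.0218906
SE(x̄_st) = √0.0218906 = 0.147955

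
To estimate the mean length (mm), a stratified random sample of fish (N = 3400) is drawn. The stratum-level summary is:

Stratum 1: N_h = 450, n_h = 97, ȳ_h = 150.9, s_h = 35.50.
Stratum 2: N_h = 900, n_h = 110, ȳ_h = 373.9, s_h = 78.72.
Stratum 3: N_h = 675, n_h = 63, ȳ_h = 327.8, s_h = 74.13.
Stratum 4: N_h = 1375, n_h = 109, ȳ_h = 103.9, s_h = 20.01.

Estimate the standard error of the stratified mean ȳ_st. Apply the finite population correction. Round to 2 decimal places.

V̂(ȳ_st) = Σ W_h² (1 − n_h/N_h) s_h²/n_h, with W_h = N_h/N and N = 3400:
  stratum 1: (450/3400)²·(1 − 97/450)·35.50²/97 = 0.178531
  stratum 2: (900/3400)²·(1 − 110/900)·78.72²/110 = 3.46489
  stratum 3: (675/3400)²·(1 − 63/675)·74.13²/63 = 3.11706
  stratum 4: (1375/3400)²·(1 − 109/1375)·20.01²/109 = 0.553154
V̂(ȳ_st) = 7.31363
SE(ȳ_st) = √7.31363 = 2.70437

SE(ȳ_st) ≈ 2.70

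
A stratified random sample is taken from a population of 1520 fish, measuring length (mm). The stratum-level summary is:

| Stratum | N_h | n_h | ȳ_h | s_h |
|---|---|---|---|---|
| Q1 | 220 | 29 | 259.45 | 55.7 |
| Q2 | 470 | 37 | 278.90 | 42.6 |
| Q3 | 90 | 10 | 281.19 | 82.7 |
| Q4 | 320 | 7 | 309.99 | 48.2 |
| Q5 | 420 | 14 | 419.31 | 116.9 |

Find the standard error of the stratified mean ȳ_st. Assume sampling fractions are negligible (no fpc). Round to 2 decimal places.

V̂(ȳ_st) = Σ W_h² s_h²/n_h, with W_h = N_h/N and N = 1520:
  stratum Q1: (220/1520)²·55.7²/29 = 2.24115
  stratum Q2: (470/1520)²·42.6²/37 = 4.68949
  stratum Q3: (90/1520)²·82.7²/10 = 2.39778
  stratum Q4: (320/1520)²·48.2²/7 = 14.7099
  stratum Q5: (420/1520)²·116.9²/14 = 74.5268
V̂(ȳ_st) = 98.5651
SE(ȳ_st) = √98.5651 = 9.92799

SE(ȳ_st) ≈ 9.93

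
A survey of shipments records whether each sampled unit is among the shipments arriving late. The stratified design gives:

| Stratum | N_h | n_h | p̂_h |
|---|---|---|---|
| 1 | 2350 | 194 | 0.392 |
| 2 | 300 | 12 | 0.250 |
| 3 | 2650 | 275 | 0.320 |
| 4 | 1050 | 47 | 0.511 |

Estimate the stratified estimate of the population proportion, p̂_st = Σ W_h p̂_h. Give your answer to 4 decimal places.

N = 6350; stratum weights W_h = N_h/N.
p̂_st = Σ W_h p̂_h = (2350·0.392 + 300·0.250 + 2650·0.320 + 1050·0.511)/6350 = 0.37492

p̂_st ≈ 0.3749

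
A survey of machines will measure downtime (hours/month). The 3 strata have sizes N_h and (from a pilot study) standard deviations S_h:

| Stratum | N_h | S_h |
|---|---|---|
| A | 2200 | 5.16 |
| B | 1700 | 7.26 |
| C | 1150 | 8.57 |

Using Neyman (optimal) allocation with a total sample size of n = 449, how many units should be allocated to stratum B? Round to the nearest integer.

165

Neyman allocation: n_h = n · N_h S_h / Σ N_i S_i, with n = 449.
  stratum A: N_h·S_h = 2200·5.16 = 11352.00
  stratum B: N_h·S_h = 1700·7.26 = 12342.00
  stratum C: N_h·S_h = 1150·8.57 = 9855.50
Σ N_h S_h = 33549.50
n for stratum B = 449·12342.00/33549.50 = 165.176 → 165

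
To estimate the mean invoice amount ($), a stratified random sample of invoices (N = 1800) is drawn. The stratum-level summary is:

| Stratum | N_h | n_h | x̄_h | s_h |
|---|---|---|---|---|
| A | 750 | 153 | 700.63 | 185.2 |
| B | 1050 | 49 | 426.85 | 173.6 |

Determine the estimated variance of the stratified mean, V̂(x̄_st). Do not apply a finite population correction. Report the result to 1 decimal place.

V̂(x̄_st) = Σ W_h² s_h²/n_h, with W_h = N_h/N and N = 1800:
  stratum A: (750/1800)²·185.2²/153 = 38.9196
  stratum B: (1050/1800)²·173.6²/49 = 209.284
V̂(x̄_st) = 248.204

V̂(x̄_st) ≈ 248.2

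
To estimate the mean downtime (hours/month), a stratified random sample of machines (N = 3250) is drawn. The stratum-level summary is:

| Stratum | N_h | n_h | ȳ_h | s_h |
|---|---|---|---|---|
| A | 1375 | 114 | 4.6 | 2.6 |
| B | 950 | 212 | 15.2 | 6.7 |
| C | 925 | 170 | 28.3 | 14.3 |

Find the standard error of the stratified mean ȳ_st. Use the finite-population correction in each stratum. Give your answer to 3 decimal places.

SE(ȳ_st) ≈ 0.321

V̂(ȳ_st) = Σ W_h² (1 − n_h/N_h) s_h²/n_h, with W_h = N_h/N and N = 3250:
  stratum A: (1375/3250)²·(1 − 114/1375)·2.6²/114 = 0.00973404
  stratum B: (950/3250)²·(1 − 212/950)·6.7²/212 = 0.0140549
  stratum C: (925/3250)²·(1 − 170/925)·14.3²/170 = 0.0795326
V̂(ȳ_st) = 0.103321
SE(ȳ_st) = √0.103321 = 0.321437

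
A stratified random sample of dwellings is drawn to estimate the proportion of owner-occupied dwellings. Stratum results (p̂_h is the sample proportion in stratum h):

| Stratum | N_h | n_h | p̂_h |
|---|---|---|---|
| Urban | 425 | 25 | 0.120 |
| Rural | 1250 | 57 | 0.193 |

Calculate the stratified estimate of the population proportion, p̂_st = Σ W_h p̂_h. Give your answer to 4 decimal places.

N = 1675; stratum weights W_h = N_h/N.
p̂_st = Σ W_h p̂_h = (425·0.120 + 1250·0.193)/1675 = 0.17448

p̂_st ≈ 0.1745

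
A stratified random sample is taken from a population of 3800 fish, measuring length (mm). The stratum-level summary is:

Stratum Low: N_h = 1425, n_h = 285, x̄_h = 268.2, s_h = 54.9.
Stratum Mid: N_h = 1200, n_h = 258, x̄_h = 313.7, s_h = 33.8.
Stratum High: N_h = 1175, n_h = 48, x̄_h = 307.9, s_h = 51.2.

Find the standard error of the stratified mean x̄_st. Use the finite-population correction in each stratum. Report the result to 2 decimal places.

SE(x̄_st) ≈ 2.56

V̂(x̄_st) = Σ W_h² (1 − n_h/N_h) s_h²/n_h, with W_h = N_h/N and N = 3800:
  stratum Low: (1425/3800)²·(1 − 285/1425)·54.9²/285 = 1.18974
  stratum Mid: (1200/3800)²·(1 − 258/1200)·33.8²/258 = 0.34664
  stratum High: (1175/3800)²·(1 − 48/1175)·51.2²/48 = 5.00833
V̂(x̄_st) = 6.54471
SE(x̄_st) = √6.54471 = 2.55826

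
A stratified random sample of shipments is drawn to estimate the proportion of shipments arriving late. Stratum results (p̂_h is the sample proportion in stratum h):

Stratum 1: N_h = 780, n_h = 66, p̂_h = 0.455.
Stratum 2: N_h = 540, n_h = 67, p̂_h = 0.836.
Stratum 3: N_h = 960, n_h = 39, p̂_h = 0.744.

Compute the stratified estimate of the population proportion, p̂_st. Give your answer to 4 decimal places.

p̂_st ≈ 0.6669

N = 2280; stratum weights W_h = N_h/N.
p̂_st = Σ W_h p̂_h = (780·0.455 + 540·0.836 + 960·0.744)/2280 = 0.66692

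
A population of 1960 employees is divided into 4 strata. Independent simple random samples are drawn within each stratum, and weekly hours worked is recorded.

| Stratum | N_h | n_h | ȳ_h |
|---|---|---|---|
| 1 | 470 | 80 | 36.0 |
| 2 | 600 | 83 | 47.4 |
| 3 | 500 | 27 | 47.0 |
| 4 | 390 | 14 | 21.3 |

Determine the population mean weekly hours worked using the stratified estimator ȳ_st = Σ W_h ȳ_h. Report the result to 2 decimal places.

ȳ_st ≈ 39.37

N = Σ N_h = 1960. Stratum weights W_h = N_h/N.
ȳ_st = (470·36.0 + 600·47.4 + 500·47.0 + 390·21.3) / 1960 = 39.3709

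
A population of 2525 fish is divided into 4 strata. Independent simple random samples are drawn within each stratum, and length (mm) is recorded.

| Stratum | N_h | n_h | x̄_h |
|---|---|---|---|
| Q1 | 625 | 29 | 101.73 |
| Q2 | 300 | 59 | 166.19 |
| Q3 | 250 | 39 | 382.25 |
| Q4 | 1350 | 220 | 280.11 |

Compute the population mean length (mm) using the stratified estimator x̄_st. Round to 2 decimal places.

N = Σ N_h = 2525. Stratum weights W_h = N_h/N.
x̄_st = (625·101.73 + 300·166.19 + 250·382.25 + 1350·280.11) / 2525 = 232.5344

x̄_st ≈ 232.53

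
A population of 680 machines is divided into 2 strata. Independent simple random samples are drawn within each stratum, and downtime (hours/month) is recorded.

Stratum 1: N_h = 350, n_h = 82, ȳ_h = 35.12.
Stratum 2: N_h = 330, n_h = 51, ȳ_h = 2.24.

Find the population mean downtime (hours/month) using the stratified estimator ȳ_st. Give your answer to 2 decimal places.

ȳ_st ≈ 19.16

N = Σ N_h = 680. Stratum weights W_h = N_h/N.
ȳ_st = (350·35.12 + 330·2.24) / 680 = 19.1635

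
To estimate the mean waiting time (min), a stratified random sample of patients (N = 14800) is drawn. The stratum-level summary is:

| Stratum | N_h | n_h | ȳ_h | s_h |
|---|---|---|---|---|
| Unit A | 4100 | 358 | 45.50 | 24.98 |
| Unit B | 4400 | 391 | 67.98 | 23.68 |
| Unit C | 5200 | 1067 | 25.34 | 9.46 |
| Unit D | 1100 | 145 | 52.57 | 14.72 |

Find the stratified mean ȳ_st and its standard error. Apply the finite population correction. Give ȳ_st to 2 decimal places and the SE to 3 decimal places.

ȳ_st = Σ W_h ȳ_h = (4100·45.50 + 4400·67.98 + 5200·25.34 + 1100·52.57)/14800 = 45.62547
V̂(ȳ_st) = Σ W_h² (1 − n_h/N_h) s_h²/n_h, with W_h = N_h/N and N = 14800:
  stratum Unit A: (4100/14800)²·(1 − 358/4100)·24.98²/358 = 0.122086
  stratum Unit B: (4400/14800)²·(1 − 391/4400)·23.68²/391 = 0.115492
  stratum Unit C: (5200/14800)²·(1 − 1067/5200)·9.46²/1067 = 0.00822931
  stratum Unit D: (1100/14800)²·(1 − 145/1100)·14.72²/145 = 0.00716672
V̂(ȳ_st) = 0.252974
SE(ȳ_st) = √0.252974 = 0.502965

ȳ_st ≈ 45.63, SE ≈ 0.503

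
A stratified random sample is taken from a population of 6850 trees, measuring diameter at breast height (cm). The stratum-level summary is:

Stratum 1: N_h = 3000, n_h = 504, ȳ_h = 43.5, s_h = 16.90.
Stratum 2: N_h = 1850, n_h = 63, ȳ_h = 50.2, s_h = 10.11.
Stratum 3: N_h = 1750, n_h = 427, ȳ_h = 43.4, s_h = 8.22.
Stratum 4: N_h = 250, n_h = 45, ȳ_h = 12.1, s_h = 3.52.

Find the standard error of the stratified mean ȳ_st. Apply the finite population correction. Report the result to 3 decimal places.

SE(ȳ_st) ≈ 0.461

V̂(ȳ_st) = Σ W_h² (1 − n_h/N_h) s_h²/n_h, with W_h = N_h/N and N = 6850:
  stratum 1: (3000/6850)²·(1 − 504/3000)·16.90²/504 = 0.0904331
  stratum 2: (1850/6850)²·(1 − 63/1850)·10.11²/63 = 0.114308
  stratum 3: (1750/6850)²·(1 − 427/1750)·8.22²/427 = 0.00780787
  stratum 4: (250/6850)²·(1 − 45/250)·3.52²/45 = 0.000300736
V̂(ȳ_st) = 0.21285
SE(ȳ_st) = √0.21285 = 0.461356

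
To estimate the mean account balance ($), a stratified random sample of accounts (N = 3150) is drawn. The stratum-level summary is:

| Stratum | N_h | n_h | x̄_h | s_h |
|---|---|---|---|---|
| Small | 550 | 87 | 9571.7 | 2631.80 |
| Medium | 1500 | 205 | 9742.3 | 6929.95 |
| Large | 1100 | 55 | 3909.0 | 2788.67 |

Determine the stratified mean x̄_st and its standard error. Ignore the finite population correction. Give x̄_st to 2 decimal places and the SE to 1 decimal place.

x̄_st ≈ 7675.49, SE ≈ 269.8

x̄_st = Σ W_h x̄_h = (550·9571.7 + 1500·9742.3 + 1100·3909.0)/3150 = 7675.48730
V̂(x̄_st) = Σ W_h² s_h²/n_h, with W_h = N_h/N and N = 3150:
  stratum Small: (550/3150)²·2631.80²/87 = 2427.12
  stratum Medium: (1500/3150)²·6929.95²/205 = 53121.2
  stratum Large: (1100/3150)²·2788.67²/55 = 17242.3
V̂(x̄_st) = 72790.6
SE(x̄_st) = √72790.6 = 269.797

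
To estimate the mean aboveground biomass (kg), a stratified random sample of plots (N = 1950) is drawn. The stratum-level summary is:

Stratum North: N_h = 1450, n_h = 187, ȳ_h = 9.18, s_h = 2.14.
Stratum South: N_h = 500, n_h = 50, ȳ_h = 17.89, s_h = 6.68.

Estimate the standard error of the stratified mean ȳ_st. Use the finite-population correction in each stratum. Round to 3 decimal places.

V̂(ȳ_st) = Σ W_h² (1 − n_h/N_h) s_h²/n_h, with W_h = N_h/N and N = 1950:
  stratum North: (1450/1950)²·(1 − 187/1450)·2.14²/187 = 0.0117947
  stratum South: (500/1950)²·(1 − 50/500)·6.68²/50 = 0.0528076
V̂(ȳ_st) = 0.0646023
SE(ȳ_st) = √0.0646023 = 0.25417

SE(ȳ_st) ≈ 0.254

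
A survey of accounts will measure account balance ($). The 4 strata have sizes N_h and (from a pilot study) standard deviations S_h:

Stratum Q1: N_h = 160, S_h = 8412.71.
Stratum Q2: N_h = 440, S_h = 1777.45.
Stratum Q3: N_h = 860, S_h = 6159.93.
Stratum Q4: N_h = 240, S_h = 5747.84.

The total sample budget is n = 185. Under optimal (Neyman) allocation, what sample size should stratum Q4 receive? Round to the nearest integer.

29

Neyman allocation: n_h = n · N_h S_h / Σ N_i S_i, with n = 185.
  stratum Q1: N_h·S_h = 160·8412.71 = 1346033.60
  stratum Q2: N_h·S_h = 440·1777.45 = 782078.00
  stratum Q3: N_h·S_h = 860·6159.93 = 5297539.80
  stratum Q4: N_h·S_h = 240·5747.84 = 1379481.60
Σ N_h S_h = 8805133.00
n for stratum Q4 = 185·1379481.60/8805133.00 = 28.984 → 29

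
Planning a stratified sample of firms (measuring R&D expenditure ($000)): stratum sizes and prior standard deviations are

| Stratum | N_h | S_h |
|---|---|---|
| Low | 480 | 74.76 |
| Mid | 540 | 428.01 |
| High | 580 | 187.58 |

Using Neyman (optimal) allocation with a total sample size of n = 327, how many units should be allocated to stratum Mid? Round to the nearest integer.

201

Neyman allocation: n_h = n · N_h S_h / Σ N_i S_i, with n = 327.
  stratum Low: N_h·S_h = 480·74.76 = 35884.80
  stratum Mid: N_h·S_h = 540·428.01 = 231125.40
  stratum High: N_h·S_h = 580·187.58 = 108796.40
Σ N_h S_h = 375806.60
n for stratum Mid = 327·231125.40/375806.60 = 201.109 → 201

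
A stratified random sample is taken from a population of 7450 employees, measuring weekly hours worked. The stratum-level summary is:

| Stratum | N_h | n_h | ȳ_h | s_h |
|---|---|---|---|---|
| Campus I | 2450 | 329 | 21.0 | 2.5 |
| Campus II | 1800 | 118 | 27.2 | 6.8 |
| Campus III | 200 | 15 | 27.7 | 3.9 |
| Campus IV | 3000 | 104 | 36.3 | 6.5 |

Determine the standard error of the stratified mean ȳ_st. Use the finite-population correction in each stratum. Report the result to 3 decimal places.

SE(ȳ_st) ≈ 0.296

V̂(ȳ_st) = Σ W_h² (1 − n_h/N_h) s_h²/n_h, with W_h = N_h/N and N = 7450:
  stratum Campus I: (2450/7450)²·(1 − 329/2450)·2.5²/329 = 0.0017786
  stratum Campus II: (1800/7450)²·(1 − 118/1800)·6.8²/118 = 0.0213758
  stratum Campus III: (200/7450)²·(1 − 15/200)·3.9²/15 = 0.00067597
  stratum Campus IV: (3000/7450)²·(1 − 104/3000)·6.5²/104 = 0.0635917
V̂(ȳ_st) = 0.0874221
SE(ȳ_st) = √0.0874221 = 0.295672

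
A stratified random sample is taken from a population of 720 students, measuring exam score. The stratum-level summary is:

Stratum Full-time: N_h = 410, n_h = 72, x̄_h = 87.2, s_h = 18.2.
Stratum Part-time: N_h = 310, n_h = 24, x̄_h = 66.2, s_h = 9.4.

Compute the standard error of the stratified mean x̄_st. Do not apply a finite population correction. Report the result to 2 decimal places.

SE(x̄_st) ≈ 1.47

V̂(x̄_st) = Σ W_h² s_h²/n_h, with W_h = N_h/N and N = 720:
  stratum Full-time: (410/720)²·18.2²/72 = 1.49181
  stratum Part-time: (310/720)²·9.4²/24 = 0.6825
V̂(x̄_st) = 2.17431
SE(x̄_st) = √2.17431 = 1.47455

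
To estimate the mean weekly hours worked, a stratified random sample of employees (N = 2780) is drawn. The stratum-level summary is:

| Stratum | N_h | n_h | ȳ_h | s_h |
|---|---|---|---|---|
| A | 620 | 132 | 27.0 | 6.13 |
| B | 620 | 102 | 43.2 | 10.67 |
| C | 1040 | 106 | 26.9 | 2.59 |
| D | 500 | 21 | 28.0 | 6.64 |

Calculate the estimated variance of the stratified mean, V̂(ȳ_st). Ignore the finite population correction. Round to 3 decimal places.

V̂(ȳ_st) ≈ 0.146

V̂(ȳ_st) = Σ W_h² s_h²/n_h, with W_h = N_h/N and N = 2780:
  stratum A: (620/2780)²·6.13²/132 = 0.0141593
  stratum B: (620/2780)²·10.67²/102 = 0.0555165
  stratum C: (1040/2780)²·2.59²/106 = 0.00885668
  stratum D: (500/2780)²·6.64²/21 = 0.0679152
V̂(ȳ_st) = 0.146448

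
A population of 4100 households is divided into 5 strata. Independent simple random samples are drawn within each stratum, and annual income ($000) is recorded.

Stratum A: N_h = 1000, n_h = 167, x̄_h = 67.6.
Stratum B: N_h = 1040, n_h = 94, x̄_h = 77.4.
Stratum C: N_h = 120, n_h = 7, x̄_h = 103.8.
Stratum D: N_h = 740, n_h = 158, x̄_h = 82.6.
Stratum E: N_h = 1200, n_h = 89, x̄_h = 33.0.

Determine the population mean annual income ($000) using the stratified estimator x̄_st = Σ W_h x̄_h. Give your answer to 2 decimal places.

x̄_st ≈ 63.73

N = Σ N_h = 4100. Stratum weights W_h = N_h/N.
x̄_st = (1000·67.6 + 1040·77.4 + 120·103.8 + 740·82.6 + 1200·33.0) / 4100 = 63.7259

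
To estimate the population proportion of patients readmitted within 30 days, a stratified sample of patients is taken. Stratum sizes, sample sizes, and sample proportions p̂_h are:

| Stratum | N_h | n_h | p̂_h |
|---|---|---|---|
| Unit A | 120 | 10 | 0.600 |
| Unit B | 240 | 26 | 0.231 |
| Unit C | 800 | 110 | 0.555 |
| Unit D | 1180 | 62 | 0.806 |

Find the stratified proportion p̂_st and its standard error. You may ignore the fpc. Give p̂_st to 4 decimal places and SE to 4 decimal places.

p̂_st ≈ 0.6506, SE ≈ 0.0326

N = 2340; stratum weights W_h = N_h/N.
p̂_st = Σ W_h p̂_h = (120·0.600 + 240·0.231 + 800·0.555 + 1180·0.806)/2340 = 0.65065
V̂(p̂_st) = Σ W_h² p̂_h(1−p̂_h)/(n_h−1):
  stratum Unit A: (120/2340)²·0.600·0.400/9 = 7.01293e-05
  stratum Unit B: (240/2340)²·0.231·0.769/25 = 7.47462e-05
  stratum Unit C: (800/2340)²·0.555·0.445/109 = 0.000264835
  stratum Unit D: (1180/2340)²·0.806·0.194/61 = 0.000651837
V̂(p̂_st) = 0.00106155; SE = √V̂ = 0.0325814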